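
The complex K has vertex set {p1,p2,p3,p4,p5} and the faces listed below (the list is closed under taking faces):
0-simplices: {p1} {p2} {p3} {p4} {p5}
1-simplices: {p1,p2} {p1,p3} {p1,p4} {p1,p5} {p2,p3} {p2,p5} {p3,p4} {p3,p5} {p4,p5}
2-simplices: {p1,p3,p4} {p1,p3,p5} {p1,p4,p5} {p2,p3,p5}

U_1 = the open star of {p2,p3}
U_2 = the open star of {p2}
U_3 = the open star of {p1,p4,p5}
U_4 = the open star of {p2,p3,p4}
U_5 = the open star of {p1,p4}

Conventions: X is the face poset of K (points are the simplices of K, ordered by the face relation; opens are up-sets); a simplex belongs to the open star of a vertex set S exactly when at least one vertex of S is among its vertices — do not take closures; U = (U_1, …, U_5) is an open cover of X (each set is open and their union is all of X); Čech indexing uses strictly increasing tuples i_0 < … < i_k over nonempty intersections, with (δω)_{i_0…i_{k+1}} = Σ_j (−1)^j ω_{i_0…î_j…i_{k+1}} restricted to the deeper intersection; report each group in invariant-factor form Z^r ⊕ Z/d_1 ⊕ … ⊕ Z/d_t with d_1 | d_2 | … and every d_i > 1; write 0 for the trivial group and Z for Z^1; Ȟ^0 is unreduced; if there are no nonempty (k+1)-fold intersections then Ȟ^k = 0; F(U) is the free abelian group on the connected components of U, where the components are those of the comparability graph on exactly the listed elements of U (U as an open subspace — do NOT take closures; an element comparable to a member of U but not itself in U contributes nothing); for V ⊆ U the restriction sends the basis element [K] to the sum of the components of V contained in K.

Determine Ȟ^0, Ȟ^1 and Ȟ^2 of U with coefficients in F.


Ȟ^0(U;F) ≅ Z, Ȟ^1(U;F) ≅ Z and Ȟ^2(U;F) ≅ 0

nonempty intersections:
  U1={{p2},{p3},{p1,p2},{p1,p3},{p2,p3},{p2,p5},{p3,p4},{p3,p5},{p1,p3,p4},{p1,p3,p5},{p2,p3,p5}} U2={{p2},{p1,p2},{p2,p3},{p2,p5},{p2,p3,p5}} U3={{p1},{p4},{p5},{p1,p2},{p1,p3},{p1,p4},{p1,p5},{p2,p5},{p3,p4},{p3,p5},{p4,p5},{p1,p3,p4},{p1,p3,p5},{p1,p4,p5},{p2,p3,p5}} U4={{p2},{p3},{p4},{p1,p2},{p1,p3},{p1,p4},{p2,p3},{p2,p5},{p3,p4},{p3,p5},{p4,p5},{p1,p3,p4},{p1,p3,p5},{p1,p4,p5},{p2,p3,p5}} U5={{p1},{p4},{p1,p2},{p1,p3},{p1,p4},{p1,p5},{p3,p4},{p4,p5},{p1,p3,p4},{p1,p3,p5},{p1,p4,p5}}
  U12={{p2},{p1,p2},{p2,p3},{p2,p5},{p2,p3,p5}} U13={{p1,p2},{p1,p3},{p2,p5},{p3,p4},{p3,p5},{p1,p3,p4},{p1,p3,p5},{p2,p3,p5}} U14={{p2},{p3},{p1,p2},{p1,p3},{p2,p3},{p2,p5},{p3,p4},{p3,p5},{p1,p3,p4},{p1,p3,p5},{p2,p3,p5}} U15={{p1,p2},{p1,p3},{p3,p4},{p1,p3,p4},{p1,p3,p5}} U23={{p1,p2},{p2,p5},{p2,p3,p5}} U24={{p2},{p1,p2},{p2,p3},{p2,p5},{p2,p3,p5}} U25={{p1,p2}} U34={{p4},{p1,p2},{p1,p3},{p1,p4},{p2,p5},{p3,p4},{p3,p5},{p4,p5},{p1,p3,p4},{p1,p3,p5},{p1,p4,p5},{p2,p3,p5}} U35={{p1},{p4},{p1,p2},{p1,p3},{p1,p4},{p1,p5},{p3,p4},{p4,p5},{p1,p3,p4},{p1,p3,p5},{p1,p4,p5}} U45={{p4},{p1,p2},{p1,p3},{p1,p4},{p3,p4},{p4,p5},{p1,p3,p4},{p1,p3,p5},{p1,p4,p5}}
  U123={{p1,p2},{p2,p5},{p2,p3,p5}} U124={{p2},{p1,p2},{p2,p3},{p2,p5},{p2,p3,p5}} U125={{p1,p2}} U134={{p1,p2},{p1,p3},{p2,p5},{p3,p4},{p3,p5},{p1,p3,p4},{p1,p3,p5},{p2,p3,p5}} U135={{p1,p2},{p1,p3},{p3,p4},{p1,p3,p4},{p1,p3,p5}} U145={{p1,p2},{p1,p3},{p3,p4},{p1,p3,p4},{p1,p3,p5}} U234={{p1,p2},{p2,p5},{p2,p3,p5}} U235={{p1,p2}} U245={{p1,p2}} U345={{p4},{p1,p2},{p1,p3},{p1,p4},{p3,p4},{p4,p5},{p1,p3,p4},{p1,p3,p5},{p1,p4,p5}}
  U1234={{p1,p2},{p2,p5},{p2,p3,p5}} U1235={{p1,p2}} U1245={{p1,p2}} U1345={{p1,p2},{p1,p3},{p3,p4},{p1,p3,p4},{p1,p3,p5}} U2345={{p1,p2}}
  U12345={{p1,p2}}
components per intersection:
  U1: {{p2},{p3},{p1,p2},{p1,p3},{p2,p3},{p2,p5},{p3,p4},{p3,p5},{p1,p3,p4},{p1,p3,p5},{p2,p3,p5}}
  U2: {{p2},{p1,p2},{p2,p3},{p2,p5},{p2,p3,p5}}
  U3: {{p1},{p4},{p5},{p1,p2},{p1,p3},{p1,p4},{p1,p5},{p2,p5},{p3,p4},{p3,p5},{p4,p5},{p1,p3,p4},{p1,p3,p5},{p1,p4,p5},{p2,p3,p5}}
  U4: {{p2},{p3},{p4},{p1,p2},{p1,p3},{p1,p4},{p2,p3},{p2,p5},{p3,p4},{p3,p5},{p4,p5},{p1,p3,p4},{p1,p3,p5},{p1,p4,p5},{p2,p3,p5}}
  U5: {{p1},{p4},{p1,p2},{p1,p3},{p1,p4},{p1,p5},{p3,p4},{p4,p5},{p1,p3,p4},{p1,p3,p5},{p1,p4,p5}}
  U12: {{p2},{p1,p2},{p2,p3},{p2,p5},{p2,p3,p5}}
  U13: {{p1,p2}} {{p1,p3},{p2,p5},{p3,p4},{p3,p5},{p1,p3,p4},{p1,p3,p5},{p2,p3,p5}}
  U14: {{p2},{p3},{p1,p2},{p1,p3},{p2,p3},{p2,p5},{p3,p4},{p3,p5},{p1,p3,p4},{p1,p3,p5},{p2,p3,p5}}
  U15: {{p1,p2}} {{p1,p3},{p3,p4},{p1,p3,p4},{p1,p3,p5}}
  U23: {{p1,p2}} {{p2,p5},{p2,p3,p5}}
  U24: {{p2},{p1,p2},{p2,p3},{p2,p5},{p2,p3,p5}}
  U25: {{p1,p2}}
  U34: {{p4},{p1,p3},{p1,p4},{p2,p5},{p3,p4},{p3,p5},{p4,p5},{p1,p3,p4},{p1,p3,p5},{p1,p4,p5},{p2,p3,p5}} {{p1,p2}}
  U35: {{p1},{p4},{p1,p2},{p1,p3},{p1,p4},{p1,p5},{p3,p4},{p4,p5},{p1,p3,p4},{p1,p3,p5},{p1,p4,p5}}
  U45: {{p4},{p1,p3},{p1,p4},{p3,p4},{p4,p5},{p1,p3,p4},{p1,p3,p5},{p1,p4,p5}} {{p1,p2}}
  U123: {{p1,p2}} {{p2,p5},{p2,p3,p5}}
  U124: {{p2},{p1,p2},{p2,p3},{p2,p5},{p2,p3,p5}}
  U125: {{p1,p2}}
  U134: {{p1,p2}} {{p1,p3},{p2,p5},{p3,p4},{p3,p5},{p1,p3,p4},{p1,p3,p5},{p2,p3,p5}}
  U135: {{p1,p2}} {{p1,p3},{p3,p4},{p1,p3,p4},{p1,p3,p5}}
  U145: {{p1,p2}} {{p1,p3},{p3,p4},{p1,p3,p4},{p1,p3,p5}}
  U234: {{p1,p2}} {{p2,p5},{p2,p3,p5}}
  U235: {{p1,p2}}
  U245: {{p1,p2}}
  U345: {{p4},{p1,p3},{p1,p4},{p3,p4},{p4,p5},{p1,p3,p4},{p1,p3,p5},{p1,p4,p5}} {{p1,p2}}
  U1234: {{p1,p2}} {{p2,p5},{p2,p3,p5}}
  U1235: {{p1,p2}}
  U1245: {{p1,p2}}
  U1345: {{p1,p2}} {{p1,p3},{p3,p4},{p1,p3,p4},{p1,p3,p5}}
  U2345: {{p1,p2}}
  U12345: {{p1,p2}}
C dims 5,15,16,7; δ0: rk 4, SNF 1^4; δ1: rk 10, SNF 1^10; δ2: rk 6, SNF 1^6
Ȟ^0: (5−4)−0=1 ⇒ Z
Ȟ^1: (15−10)−4=1 ⇒ Z
Ȟ^2: (16−6)−10=0 ⇒ 0


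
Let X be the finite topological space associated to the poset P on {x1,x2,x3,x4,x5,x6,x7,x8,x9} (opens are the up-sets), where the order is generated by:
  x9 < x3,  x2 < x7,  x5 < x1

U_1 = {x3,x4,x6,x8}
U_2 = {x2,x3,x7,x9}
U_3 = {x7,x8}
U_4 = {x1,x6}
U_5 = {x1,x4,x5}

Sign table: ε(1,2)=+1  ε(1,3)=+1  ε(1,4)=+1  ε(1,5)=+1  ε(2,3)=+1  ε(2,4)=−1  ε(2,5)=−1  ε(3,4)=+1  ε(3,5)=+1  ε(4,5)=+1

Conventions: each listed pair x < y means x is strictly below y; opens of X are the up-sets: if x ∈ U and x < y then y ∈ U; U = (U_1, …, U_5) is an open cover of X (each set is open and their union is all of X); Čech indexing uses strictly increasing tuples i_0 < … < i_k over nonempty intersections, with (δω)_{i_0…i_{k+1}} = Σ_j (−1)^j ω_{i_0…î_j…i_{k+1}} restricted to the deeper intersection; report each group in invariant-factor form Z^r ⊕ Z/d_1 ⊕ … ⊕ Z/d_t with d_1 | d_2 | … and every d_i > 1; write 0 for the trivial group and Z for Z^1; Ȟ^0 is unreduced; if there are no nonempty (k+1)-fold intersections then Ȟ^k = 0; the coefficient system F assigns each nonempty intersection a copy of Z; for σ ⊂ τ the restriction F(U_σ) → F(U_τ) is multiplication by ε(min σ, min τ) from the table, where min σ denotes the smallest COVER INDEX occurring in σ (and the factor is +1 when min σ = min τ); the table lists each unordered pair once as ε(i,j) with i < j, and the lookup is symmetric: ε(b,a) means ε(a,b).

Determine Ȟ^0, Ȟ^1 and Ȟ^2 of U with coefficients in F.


nerve simplices:
  U12={x3} U13={x8} U14={x6} U15={x4} U23={x7} U45={x1}
C dims 5,6; δ0: rk 4, SNF 1^4
degree 0: 5−4−0 = 1 → Ȟ^0 ≅ Z
degree 1: 6−0−4 = 2 → Ȟ^1 ≅ Z^2
degree 2: 0−0−0 = 0 → Ȟ^2 ≅ 0

Ȟ^0 = Z, Ȟ^1 = Z^2, Ȟ^2 = 0


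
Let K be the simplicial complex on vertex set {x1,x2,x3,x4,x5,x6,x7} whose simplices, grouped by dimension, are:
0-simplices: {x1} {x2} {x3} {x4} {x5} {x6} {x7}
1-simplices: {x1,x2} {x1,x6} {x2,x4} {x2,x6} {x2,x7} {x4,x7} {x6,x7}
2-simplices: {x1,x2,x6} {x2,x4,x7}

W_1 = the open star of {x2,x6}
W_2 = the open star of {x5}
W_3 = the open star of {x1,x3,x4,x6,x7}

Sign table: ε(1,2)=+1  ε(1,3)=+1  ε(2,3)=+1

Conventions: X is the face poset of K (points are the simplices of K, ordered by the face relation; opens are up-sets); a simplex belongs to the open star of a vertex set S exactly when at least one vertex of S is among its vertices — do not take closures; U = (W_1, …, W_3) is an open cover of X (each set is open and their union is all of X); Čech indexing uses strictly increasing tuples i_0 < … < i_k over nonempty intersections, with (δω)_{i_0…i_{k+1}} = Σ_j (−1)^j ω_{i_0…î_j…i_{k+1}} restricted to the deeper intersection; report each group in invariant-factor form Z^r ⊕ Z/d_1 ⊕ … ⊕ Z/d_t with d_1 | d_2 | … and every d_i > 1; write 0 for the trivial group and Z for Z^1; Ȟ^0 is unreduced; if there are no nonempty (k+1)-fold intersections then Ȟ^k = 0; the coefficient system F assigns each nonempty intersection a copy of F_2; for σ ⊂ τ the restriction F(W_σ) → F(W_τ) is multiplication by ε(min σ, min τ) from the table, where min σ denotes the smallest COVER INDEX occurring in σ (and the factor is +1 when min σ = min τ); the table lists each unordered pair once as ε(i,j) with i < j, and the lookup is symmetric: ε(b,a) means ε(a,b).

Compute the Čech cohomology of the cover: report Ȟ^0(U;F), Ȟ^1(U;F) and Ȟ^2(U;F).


Ȟ^0 ≅ Z/2 ⊕ Z/2; Ȟ^1 ≅ 0; Ȟ^2 ≅ 0

intersection data:
  W1={{x2},{x6},{x1,x2},{x1,x6},{x2,x4},{x2,x6},{x2,x7},{x6,x7},{x1,x2,x6},{x2,x4,x7}} W2={{x5}} W3={{x1},{x3},{x4},{x6},{x7},{x1,x2},{x1,x6},{x2,x4},{x2,x6},{x2,x7},{x4,x7},{x6,x7},{x1,x2,x6},{x2,x4,x7}}
  W13={{x6},{x1,x2},{x1,x6},{x2,x4},{x2,x6},{x2,x7},{x6,x7},{x1,x2,x6},{x2,x4,x7}}
C dims 3,1; δ0: rk_F2 1
Ȟ^0 = (3 − 1) − 0 = 2, so Ȟ^0 ≅ Z/2 ⊕ Z/2
Ȟ^1 = (1 − 0) − 1 = 0, so Ȟ^1 ≅ 0
Ȟ^2 = (0 − 0) − 0 = 0, so Ȟ^2 ≅ 0


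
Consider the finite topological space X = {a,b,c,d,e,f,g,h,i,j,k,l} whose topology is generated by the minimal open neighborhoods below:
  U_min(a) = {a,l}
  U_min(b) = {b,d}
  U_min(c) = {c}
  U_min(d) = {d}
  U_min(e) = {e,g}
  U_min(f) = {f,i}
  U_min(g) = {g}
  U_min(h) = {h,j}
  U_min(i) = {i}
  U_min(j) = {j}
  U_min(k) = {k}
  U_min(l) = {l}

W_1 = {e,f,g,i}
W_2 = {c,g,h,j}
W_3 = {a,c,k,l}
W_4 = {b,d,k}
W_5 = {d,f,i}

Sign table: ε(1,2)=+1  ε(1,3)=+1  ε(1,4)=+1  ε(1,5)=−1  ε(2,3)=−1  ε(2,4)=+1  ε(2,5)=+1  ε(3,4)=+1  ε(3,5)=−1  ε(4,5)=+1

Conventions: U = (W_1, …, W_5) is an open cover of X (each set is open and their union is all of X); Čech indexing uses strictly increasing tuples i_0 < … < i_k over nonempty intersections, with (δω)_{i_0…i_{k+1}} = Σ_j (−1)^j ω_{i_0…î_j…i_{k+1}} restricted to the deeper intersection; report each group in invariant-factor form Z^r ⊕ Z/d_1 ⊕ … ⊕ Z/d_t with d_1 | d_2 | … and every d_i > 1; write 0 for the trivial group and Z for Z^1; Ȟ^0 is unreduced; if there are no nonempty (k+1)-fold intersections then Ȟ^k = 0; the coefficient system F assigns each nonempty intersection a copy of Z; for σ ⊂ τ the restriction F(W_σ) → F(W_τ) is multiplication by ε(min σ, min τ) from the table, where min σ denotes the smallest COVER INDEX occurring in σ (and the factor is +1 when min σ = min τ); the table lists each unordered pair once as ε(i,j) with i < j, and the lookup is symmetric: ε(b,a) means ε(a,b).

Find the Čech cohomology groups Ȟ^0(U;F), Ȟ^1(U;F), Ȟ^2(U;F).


Ȟ^0(U;F) ≅ Z; Ȟ^1(U;F) ≅ Z; Ȟ^2(U;F) ≅ 0

nonempty overlaps:
  W12={g} W15={f,i} W23={c} W34={k} W45={d}
C dims 5,5; δ0: rk 4, SNF 1^4
degree 0: 5−4−0 = 1 → Ȟ^0 ≅ Z
degree 1: 5−0−4 = 1 → Ȟ^1 ≅ Z
degree 2: 0−0−0 = 0 → Ȟ^2 ≅ 0


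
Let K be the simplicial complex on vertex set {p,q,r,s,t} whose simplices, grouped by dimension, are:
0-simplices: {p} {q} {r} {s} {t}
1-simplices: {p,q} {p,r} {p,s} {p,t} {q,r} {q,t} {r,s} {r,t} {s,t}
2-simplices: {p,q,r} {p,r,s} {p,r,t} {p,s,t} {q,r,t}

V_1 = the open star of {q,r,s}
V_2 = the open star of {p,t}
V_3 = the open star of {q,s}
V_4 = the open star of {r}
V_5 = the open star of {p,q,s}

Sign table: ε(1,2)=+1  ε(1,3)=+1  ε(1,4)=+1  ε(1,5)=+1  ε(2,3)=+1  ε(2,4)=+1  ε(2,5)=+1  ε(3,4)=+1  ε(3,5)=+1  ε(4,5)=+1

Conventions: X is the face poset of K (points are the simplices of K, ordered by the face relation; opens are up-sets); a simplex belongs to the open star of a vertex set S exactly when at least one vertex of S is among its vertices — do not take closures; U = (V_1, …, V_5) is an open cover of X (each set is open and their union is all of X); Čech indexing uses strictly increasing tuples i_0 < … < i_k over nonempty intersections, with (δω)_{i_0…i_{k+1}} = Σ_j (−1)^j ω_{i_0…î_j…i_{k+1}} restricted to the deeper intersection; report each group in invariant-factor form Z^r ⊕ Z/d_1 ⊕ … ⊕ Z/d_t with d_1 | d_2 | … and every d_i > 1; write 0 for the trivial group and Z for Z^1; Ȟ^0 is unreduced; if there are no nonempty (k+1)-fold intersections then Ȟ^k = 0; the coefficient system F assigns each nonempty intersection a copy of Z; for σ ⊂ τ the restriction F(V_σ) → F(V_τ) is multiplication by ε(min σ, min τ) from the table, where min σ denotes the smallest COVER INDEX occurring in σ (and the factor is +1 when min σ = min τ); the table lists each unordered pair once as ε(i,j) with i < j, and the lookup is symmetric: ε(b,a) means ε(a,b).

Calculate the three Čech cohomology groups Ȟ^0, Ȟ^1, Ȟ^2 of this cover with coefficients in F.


Ȟ^0(U;F) ≅ Z, Ȟ^1(U;F) ≅ 0, Ȟ^2(U;F) ≅ 0

nonempty overlaps:
  V1={{q},{r},{s},{p,q},{p,r},{p,s},{q,r},{q,t},{r,s},{r,t},{s,t},{p,q,r},{p,r,s},{p,r,t},{p,s,t},{q,r,t}} V2={{p},{t},{p,q},{p,r},{p,s},{p,t},{q,t},{r,t},{s,t},{p,q,r},{p,r,s},{p,r,t},{p,s,t},{q,r,t}} V3={{q},{s},{p,q},{p,s},{q,r},{q,t},{r,s},{s,t},{p,q,r},{p,r,s},{p,s,t},{q,r,t}} V4={{r},{p,r},{q,r},{r,s},{r,t},{p,q,r},{p,r,s},{p,r,t},{q,r,t}} V5={{p},{q},{s},{p,q},{p,r},{p,s},{p,t},{q,r},{q,t},{r,s},{s,t},{p,q,r},{p,r,s},{p,r,t},{p,s,t},{q,r,t}}
  V12={{p,q},{p,r},{p,s},{q,t},{r,t},{s,t},{p,q,r},{p,r,s},{p,r,t},{p,s,t},{q,r,t}} V13={{q},{s},{p,q},{p,s},{q,r},{q,t},{r,s},{s,t},{p,q,r},{p,r,s},{p,s,t},{q,r,t}} V14={{r},{p,r},{q,r},{r,s},{r,t},{p,q,r},{p,r,s},{p,r,t},{q,r,t}} V15={{q},{s},{p,q},{p,r},{p,s},{q,r},{q,t},{r,s},{s,t},{p,q,r},{p,r,s},{p,r,t},{p,s,t},{q,r,t}} V23={{p,q},{p,s},{q,t},{s,t},{p,q,r},{p,r,s},{p,s,t},{q,r,t}} V24={{p,r},{r,t},{p,q,r},{p,r,s},{p,r,t},{q,r,t}} V25={{p},{p,q},{p,r},{p,s},{p,t},{q,t},{s,t},{p,q,r},{p,r,s},{p,r,t},{p,s,t},{q,r,t}} V34={{q,r},{r,s},{p,q,r},{p,r,s},{q,r,t}} V35={{q},{s},{p,q},{p,s},{q,r},{q,t},{r,s},{s,t},{p,q,r},{p,r,s},{p,s,t},{q,r,t}} V45={{p,r},{q,r},{r,s},{p,q,r},{p,r,s},{p,r,t},{q,r,t}}
  V123={{p,q},{p,s},{q,t},{s,t},{p,q,r},{p,r,s},{p,s,t},{q,r,t}} V124={{p,r},{r,t},{p,q,r},{p,r,s},{p,r,t},{q,r,t}} V125={{p,q},{p,r},{p,s},{q,t},{s,t},{p,q,r},{p,r,s},{p,r,t},{p,s,t},{q,r,t}} V134={{q,r},{r,s},{p,q,r},{p,r,s},{q,r,t}} V135={{q},{s},{p,q},{p,s},{q,r},{q,t},{r,s},{s,t},{p,q,r},{p,r,s},{p,s,t},{q,r,t}} V145={{p,r},{q,r},{r,s},{p,q,r},{p,r,s},{p,r,t},{q,r,t}} V234={{p,q,r},{p,r,s},{q,r,t}} V235={{p,q},{p,s},{q,t},{s,t},{p,q,r},{p,r,s},{p,s,t},{q,r,t}} V245={{p,r},{p,q,r},{p,r,s},{p,r,t},{q,r,t}} V345={{q,r},{r,s},{p,q,r},{p,r,s},{q,r,t}}
  V1234={{p,q,r},{p,r,s},{q,r,t}} V1235={{p,q},{p,s},{q,t},{s,t},{p,q,r},{p,r,s},{p,s,t},{q,r,t}} V1245={{p,r},{p,q,r},{p,r,s},{p,r,t},{q,r,t}} V1345={{q,r},{r,s},{p,q,r},{p,r,s},{q,r,t}} V2345={{p,q,r},{p,r,s},{q,r,t}}
  V12345={{p,q,r},{p,r,s},{q,r,t}}
C dims 5,10,10,5; δ0: rk 4, SNF 1^4; δ1: rk 6, SNF 1^6; δ2: rk 4, SNF 1^4
degree 0: 5−4−0 = 1 → Ȟ^0 ≅ Z
degree 1: 10−6−4 = 0 → Ȟ^1 ≅ 0
degree 2: 10−4−6 = 0 → Ȟ^2 ≅ 0


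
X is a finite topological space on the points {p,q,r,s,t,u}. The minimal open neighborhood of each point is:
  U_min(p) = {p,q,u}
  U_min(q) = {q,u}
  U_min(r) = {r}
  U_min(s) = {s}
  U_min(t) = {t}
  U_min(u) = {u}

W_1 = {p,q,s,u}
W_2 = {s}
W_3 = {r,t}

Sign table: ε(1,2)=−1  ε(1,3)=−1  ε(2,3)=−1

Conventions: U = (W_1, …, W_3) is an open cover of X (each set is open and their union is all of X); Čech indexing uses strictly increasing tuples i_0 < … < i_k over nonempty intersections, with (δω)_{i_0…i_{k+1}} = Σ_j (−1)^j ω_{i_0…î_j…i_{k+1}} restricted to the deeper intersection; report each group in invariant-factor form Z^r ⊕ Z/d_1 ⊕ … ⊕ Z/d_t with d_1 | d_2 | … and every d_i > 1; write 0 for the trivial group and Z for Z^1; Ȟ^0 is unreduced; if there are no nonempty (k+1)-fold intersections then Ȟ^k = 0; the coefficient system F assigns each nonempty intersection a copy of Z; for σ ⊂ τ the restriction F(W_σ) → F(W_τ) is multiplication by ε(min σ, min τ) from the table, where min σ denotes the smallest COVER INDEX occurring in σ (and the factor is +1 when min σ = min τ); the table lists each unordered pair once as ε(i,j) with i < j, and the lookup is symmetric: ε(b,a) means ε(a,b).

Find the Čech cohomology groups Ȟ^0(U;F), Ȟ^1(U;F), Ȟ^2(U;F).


Ȟ^0 = Z^2; Ȟ^1 = 0; Ȟ^2 = 0

nerve of the cover:
  W12={s}
C dims 3,1; δ0: rk 1, SNF 1^1
Ȟ^0 = (3 − 1) − 0 = 2, so Ȟ^0 ≅ Z^2
Ȟ^1 = (1 − 0) − 1 = 0, so Ȟ^1 ≅ 0
Ȟ^2 = (0 − 0) − 0 = 0, so Ȟ^2 ≅ 0


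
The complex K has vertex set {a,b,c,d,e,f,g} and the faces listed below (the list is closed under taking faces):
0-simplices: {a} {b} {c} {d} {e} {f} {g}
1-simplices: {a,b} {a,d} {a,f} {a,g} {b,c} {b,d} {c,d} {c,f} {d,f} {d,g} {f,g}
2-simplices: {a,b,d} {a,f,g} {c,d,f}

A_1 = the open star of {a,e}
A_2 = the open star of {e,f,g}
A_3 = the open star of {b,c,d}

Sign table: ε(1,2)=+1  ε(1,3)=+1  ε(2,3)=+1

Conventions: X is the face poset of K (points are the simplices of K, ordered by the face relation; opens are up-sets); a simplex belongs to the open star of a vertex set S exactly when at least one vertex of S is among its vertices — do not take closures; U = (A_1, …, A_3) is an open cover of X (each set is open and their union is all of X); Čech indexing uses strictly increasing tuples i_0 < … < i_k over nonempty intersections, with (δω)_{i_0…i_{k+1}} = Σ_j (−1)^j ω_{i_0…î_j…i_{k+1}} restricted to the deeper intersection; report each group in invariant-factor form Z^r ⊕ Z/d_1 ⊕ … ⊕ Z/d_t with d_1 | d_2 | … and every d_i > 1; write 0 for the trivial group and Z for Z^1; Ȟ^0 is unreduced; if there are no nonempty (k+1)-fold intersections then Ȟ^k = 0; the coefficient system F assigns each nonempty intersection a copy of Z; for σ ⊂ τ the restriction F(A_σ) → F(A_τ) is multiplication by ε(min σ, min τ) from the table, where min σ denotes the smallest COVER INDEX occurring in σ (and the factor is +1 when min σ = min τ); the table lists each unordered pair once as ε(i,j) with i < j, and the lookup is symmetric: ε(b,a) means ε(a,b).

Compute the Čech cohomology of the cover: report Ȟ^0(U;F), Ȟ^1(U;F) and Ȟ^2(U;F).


Ȟ^0 = Z, Ȟ^1 = Z, Ȟ^2 = 0

nonempty intersections:
  A1={{a},{e},{a,b},{a,d},{a,f},{a,g},{a,b,d},{a,f,g}} A2={{e},{f},{g},{a,f},{a,g},{c,f},{d,f},{d,g},{f,g},{a,f,g},{c,d,f}} A3={{b},{c},{d},{a,b},{a,d},{b,c},{b,d},{c,d},{c,f},{d,f},{d,g},{a,b,d},{c,d,f}}
  A12={{e},{a,f},{a,g},{a,f,g}} A13={{a,b},{a,d},{a,b,d}} A23={{c,f},{d,f},{d,g},{c,d,f}}
C dims 3,3; δ0: rk 2, SNF 1^2
Ȟ^0: (3−2)−0=1 ⇒ Z
Ȟ^1: (3−0)−2=1 ⇒ Z
Ȟ^2: (0−0)−0=0 ⇒ 0


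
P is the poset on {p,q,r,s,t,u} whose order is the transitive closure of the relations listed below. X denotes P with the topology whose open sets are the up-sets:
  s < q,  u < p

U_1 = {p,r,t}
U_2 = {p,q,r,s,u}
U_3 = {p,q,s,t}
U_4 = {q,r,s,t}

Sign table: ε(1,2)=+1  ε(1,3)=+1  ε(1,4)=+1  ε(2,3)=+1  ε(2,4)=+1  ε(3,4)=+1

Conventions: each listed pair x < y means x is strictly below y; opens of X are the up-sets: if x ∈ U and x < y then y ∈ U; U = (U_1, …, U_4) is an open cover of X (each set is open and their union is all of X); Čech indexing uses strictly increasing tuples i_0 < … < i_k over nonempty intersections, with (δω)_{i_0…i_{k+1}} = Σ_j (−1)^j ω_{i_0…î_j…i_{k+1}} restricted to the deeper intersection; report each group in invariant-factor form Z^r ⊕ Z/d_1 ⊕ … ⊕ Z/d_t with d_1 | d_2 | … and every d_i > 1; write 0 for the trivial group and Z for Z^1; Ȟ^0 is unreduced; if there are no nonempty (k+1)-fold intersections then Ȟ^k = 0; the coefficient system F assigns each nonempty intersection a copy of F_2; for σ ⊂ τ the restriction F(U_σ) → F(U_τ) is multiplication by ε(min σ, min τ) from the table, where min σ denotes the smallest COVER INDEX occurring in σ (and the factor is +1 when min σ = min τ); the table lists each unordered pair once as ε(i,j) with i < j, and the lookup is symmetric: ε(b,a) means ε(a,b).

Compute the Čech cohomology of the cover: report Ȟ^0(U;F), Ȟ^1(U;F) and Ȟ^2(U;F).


Ȟ^0 = Z/2,  Ȟ^1 = 0,  Ȟ^2 = Z/2

cover nerve:
  U12={p,r} U13={p,t} U14={r,t} U23={p,q,s} U24={q,r,s} U34={q,s,t}
  U123={p} U124={r} U134={t} U234={q,s}
C dims 4,6,4; δ0: rk_F2 3; δ1: rk_F2 3
Ȟ^0: (4−3)−0=1 ⇒ Z/2
Ȟ^1: (6−3)−3=0 ⇒ 0
Ȟ^2: (4−0)−3=1 ⇒ Z/2


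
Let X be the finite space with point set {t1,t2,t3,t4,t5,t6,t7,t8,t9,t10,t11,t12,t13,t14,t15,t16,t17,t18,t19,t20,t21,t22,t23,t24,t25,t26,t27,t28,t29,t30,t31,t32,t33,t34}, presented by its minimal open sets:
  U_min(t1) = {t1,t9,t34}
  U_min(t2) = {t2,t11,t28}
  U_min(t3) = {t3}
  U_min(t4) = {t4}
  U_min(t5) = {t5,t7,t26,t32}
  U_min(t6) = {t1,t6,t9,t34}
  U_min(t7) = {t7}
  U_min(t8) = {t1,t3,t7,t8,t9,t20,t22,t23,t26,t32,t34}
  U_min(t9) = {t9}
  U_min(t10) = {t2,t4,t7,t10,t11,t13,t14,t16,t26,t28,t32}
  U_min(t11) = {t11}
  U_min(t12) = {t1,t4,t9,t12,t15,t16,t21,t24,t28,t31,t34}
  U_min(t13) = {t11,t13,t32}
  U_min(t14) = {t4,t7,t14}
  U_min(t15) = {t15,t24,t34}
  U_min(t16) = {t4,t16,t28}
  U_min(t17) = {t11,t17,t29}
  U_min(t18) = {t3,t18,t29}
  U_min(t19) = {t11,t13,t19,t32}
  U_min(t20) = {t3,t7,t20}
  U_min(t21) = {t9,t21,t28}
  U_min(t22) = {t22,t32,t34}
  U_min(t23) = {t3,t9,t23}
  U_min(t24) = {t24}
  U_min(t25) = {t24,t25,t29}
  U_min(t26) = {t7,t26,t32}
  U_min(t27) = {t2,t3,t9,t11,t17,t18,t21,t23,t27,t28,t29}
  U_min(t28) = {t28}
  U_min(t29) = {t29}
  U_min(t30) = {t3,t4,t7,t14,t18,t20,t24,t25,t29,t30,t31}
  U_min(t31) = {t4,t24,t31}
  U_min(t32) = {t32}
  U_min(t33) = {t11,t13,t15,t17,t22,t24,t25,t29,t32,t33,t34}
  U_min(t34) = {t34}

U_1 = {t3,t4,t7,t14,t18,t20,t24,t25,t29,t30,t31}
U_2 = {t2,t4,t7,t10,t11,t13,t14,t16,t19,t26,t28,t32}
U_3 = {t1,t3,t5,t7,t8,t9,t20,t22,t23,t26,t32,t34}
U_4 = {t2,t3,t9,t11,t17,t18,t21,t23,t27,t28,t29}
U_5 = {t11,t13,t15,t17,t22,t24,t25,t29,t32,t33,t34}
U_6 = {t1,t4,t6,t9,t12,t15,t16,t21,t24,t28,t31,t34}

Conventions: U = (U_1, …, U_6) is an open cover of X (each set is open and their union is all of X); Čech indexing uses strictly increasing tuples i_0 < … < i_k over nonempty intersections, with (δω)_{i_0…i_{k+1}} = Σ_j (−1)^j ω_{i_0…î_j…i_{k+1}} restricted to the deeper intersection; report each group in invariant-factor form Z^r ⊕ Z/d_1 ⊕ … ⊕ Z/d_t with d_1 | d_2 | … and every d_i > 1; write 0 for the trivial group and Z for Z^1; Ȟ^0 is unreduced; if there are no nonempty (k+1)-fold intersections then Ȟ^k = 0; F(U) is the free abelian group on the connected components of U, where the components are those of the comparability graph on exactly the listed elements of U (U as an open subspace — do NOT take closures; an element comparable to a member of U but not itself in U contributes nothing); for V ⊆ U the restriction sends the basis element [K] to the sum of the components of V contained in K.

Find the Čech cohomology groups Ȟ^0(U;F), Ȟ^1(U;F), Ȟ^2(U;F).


Ȟ^0(U;F) ≅ Z,  Ȟ^1(U;F) ≅ 0,  Ȟ^2(U;F) ≅ Z/2

intersection data:
  U12={t4,t7,t14} U13={t3,t7,t20} U14={t3,t18,t29} U15={t24,t25,t29} U16={t4,t24,t31} U23={t7,t26,t32} U24={t2,t11,t28} U25={t11,t13,t32} U26={t4,t16,t28} U34={t3,t9,t23} U35={t22,t32,t34} U36={t1,t9,t34} U45={t11,t17,t29} U46={t9,t21,t28} U56={t15,t24,t34}
  U123={t7} U126={t4} U134={t3} U145={t29} U156={t24} U235={t32} U245={t11} U246={t28} U346={t9} U356={t34}
components per intersection:
  U1: {t3,t4,t7,t14,t18,t20,t24,t25,t29,t30,t31}
  U2: {t2,t4,t7,t10,t11,t13,t14,t16,t19,t26,t28,t32}
  U3: {t1,t3,t5,t7,t8,t9,t20,t22,t23,t26,t32,t34}
  U4: {t2,t3,t9,t11,t17,t18,t21,t23,t27,t28,t29}
  U5: {t11,t13,t15,t17,t22,t24,t25,t29,t32,t33,t34}
  U6: {t1,t4,t6,t9,t12,t15,t16,t21,t24,t28,t31,t34}
  U12: {t4,t7,t14}
  U13: {t3,t7,t20}
  U14: {t3,t18,t29}
  U15: {t24,t25,t29}
  U16: {t4,t24,t31}
  U23: {t7,t26,t32}
  U24: {t2,t11,t28}
  U25: {t11,t13,t32}
  U26: {t4,t16,t28}
  U34: {t3,t9,t23}
  U35: {t22,t32,t34}
  U36: {t1,t9,t34}
  U45: {t11,t17,t29}
  U46: {t9,t21,t28}
  U56: {t15,t24,t34}
  U123: {t7}
  U126: {t4}
  U134: {t3}
  U145: {t29}
  U156: {t24}
  U235: {t32}
  U245: {t11}
  U246: {t28}
  U346: {t9}
  U356: {t34}
C dims 6,15,10; δ0: rk 5, SNF 1^5; δ1: rk 10, SNF 1^9·2
Ȟ^0 = (6 − 5) − 0 = 1, so Ȟ^0 ≅ Z
Ȟ^1 = (15 − 10) − 5 = 0, so Ȟ^1 ≅ 0
Ȟ^2 = (10 − 0) − 10 = 0 plus torsion [2], so Ȟ^2 ≅ Z/2


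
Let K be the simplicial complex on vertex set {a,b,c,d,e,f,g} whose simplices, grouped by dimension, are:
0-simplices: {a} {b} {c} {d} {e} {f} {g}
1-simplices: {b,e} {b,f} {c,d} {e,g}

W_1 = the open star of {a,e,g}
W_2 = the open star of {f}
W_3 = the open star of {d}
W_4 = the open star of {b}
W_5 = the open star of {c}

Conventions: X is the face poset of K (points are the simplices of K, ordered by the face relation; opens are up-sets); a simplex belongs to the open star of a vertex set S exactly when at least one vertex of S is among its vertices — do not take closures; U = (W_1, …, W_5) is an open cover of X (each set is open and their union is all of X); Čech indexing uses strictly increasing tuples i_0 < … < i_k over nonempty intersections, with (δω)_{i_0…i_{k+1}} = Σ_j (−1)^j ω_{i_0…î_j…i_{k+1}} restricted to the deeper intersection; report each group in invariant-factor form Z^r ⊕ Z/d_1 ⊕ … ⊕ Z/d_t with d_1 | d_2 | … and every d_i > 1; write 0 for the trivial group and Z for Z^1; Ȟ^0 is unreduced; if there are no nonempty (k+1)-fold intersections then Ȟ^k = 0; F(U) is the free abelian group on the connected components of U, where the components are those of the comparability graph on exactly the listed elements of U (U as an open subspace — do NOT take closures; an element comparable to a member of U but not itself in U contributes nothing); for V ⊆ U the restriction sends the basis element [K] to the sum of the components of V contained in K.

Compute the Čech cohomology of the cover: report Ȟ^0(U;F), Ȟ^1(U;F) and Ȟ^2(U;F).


Ȟ^0 ≅ Z^3, Ȟ^1 ≅ 0 and Ȟ^2 ≅ 0

nonempty intersections:
  W1={{a},{e},{g},{b,e},{e,g}} W2={{f},{b,f}} W3={{d},{c,d}} W4={{b},{b,e},{b,f}} W5={{c},{c,d}}
  W14={{b,e}} W24={{b,f}} W35={{c,d}}
components per intersection:
  W1: {{a}} {{e},{g},{b,e},{e,g}}
  W2: {{f},{b,f}}
  W3: {{d},{c,d}}
  W4: {{b},{b,e},{b,f}}
  W5: {{c},{c,d}}
  W14: {{b,e}}
  W24: {{b,f}}
  W35: {{c,d}}
C dims 6,3; δ0: rk 3, SNF 1^3
Ȟ^0: (6−3)−0=3 ⇒ Z^3
Ȟ^1: (3−0)−3=0 ⇒ 0
Ȟ^2: (0−0)−0=0 ⇒ 0


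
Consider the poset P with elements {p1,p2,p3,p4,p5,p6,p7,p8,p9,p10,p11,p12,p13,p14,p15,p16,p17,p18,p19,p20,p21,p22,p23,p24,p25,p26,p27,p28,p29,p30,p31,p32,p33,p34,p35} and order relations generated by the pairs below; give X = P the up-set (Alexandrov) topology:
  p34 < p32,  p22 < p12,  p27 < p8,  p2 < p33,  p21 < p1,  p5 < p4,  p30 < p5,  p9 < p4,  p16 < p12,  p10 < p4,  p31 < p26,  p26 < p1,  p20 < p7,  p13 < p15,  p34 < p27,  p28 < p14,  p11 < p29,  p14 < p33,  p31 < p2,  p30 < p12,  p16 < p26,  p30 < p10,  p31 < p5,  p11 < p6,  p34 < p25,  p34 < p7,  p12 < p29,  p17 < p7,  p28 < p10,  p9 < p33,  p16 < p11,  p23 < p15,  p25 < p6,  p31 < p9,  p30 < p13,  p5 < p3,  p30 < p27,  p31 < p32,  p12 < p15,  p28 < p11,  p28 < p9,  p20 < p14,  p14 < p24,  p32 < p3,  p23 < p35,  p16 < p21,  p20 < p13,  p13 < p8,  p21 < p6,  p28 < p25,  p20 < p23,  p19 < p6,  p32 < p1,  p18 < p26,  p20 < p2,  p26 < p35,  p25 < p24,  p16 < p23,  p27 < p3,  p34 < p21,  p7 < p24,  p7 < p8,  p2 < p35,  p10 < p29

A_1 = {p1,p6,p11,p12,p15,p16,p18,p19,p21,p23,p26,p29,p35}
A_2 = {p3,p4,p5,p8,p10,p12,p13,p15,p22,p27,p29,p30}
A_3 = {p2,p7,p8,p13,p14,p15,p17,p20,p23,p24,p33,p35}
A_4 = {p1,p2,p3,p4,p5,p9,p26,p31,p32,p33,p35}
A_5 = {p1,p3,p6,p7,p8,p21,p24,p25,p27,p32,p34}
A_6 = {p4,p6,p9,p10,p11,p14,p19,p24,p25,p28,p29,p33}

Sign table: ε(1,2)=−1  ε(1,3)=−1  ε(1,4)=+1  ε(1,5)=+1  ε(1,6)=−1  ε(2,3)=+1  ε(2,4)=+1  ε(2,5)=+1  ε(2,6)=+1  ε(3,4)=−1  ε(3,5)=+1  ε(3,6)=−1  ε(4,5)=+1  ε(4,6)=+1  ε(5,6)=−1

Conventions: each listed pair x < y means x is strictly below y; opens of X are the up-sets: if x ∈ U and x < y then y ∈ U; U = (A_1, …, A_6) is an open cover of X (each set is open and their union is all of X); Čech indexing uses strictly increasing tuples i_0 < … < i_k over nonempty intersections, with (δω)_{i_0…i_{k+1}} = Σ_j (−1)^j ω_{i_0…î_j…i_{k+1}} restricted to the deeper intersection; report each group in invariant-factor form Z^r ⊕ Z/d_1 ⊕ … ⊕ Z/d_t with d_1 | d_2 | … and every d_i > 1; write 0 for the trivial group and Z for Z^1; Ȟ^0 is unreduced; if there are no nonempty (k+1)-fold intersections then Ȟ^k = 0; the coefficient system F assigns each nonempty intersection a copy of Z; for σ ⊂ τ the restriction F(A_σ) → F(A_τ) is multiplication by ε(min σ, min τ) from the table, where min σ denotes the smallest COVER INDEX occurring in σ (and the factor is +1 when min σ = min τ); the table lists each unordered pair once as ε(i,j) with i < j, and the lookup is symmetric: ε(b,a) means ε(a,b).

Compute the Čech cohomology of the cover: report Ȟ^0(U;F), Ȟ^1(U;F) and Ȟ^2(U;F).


Ȟ^0 = 0, Ȟ^1 = Z/2, Ȟ^2 = Z

nonempty overlaps:
  A12={p12,p15,p29} A13={p15,p23,p35} A14={p1,p26,p35} A15={p1,p6,p21} A16={p6,p11,p19,p29} A23={p8,p13,p15} A24={p3,p4,p5} A25={p3,p8,p27} A26={p4,p10,p29} A34={p2,p33,p35} A35={p7,p8,p24} A36={p14,p24,p33} A45={p1,p3,p32} A46={p4,p9,p33} A56={p6,p24,p25}
  A123={p15} A126={p29} A134={p35} A145={p1} A156={p6} A235={p8} A245={p3} A246={p4} A346={p33} A356={p24}
C dims 6,15,10; δ0: rk 6, SNF 1^5·2; δ1: rk 9, SNF 1^9
degree 0: 6−6−0 = 0 → Ȟ^0 ≅ 0
degree 1: 15−9−6 = 0 plus torsion [2] → Ȟ^1 ≅ Z/2
degree 2: 10−0−9 = 1 → Ȟ^2 ≅ Z


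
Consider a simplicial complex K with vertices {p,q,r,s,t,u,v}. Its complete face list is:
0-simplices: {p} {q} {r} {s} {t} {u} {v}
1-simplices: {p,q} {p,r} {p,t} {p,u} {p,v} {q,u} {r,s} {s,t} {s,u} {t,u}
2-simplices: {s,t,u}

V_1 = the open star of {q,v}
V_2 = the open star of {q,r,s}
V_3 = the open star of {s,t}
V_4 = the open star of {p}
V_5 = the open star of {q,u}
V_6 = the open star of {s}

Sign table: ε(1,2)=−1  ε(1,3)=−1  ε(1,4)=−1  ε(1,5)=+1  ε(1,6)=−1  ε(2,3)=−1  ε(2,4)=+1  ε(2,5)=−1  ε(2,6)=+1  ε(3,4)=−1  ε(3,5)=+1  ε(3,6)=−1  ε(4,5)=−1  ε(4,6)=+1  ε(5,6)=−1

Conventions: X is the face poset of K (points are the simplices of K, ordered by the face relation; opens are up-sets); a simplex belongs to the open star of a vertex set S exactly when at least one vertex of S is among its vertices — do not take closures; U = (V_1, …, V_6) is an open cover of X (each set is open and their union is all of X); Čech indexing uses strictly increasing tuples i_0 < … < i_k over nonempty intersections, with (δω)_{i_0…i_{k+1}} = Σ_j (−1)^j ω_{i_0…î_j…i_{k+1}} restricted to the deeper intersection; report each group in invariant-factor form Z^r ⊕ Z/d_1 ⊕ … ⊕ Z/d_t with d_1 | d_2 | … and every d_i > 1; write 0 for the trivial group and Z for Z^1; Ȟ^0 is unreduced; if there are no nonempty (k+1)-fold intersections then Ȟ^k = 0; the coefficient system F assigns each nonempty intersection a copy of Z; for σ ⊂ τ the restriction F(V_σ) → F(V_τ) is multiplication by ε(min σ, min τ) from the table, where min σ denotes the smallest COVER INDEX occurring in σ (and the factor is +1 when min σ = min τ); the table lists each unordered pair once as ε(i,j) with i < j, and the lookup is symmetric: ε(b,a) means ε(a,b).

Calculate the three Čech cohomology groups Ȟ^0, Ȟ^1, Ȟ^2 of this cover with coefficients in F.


nonempty overlaps:
  V1={{q},{v},{p,q},{p,v},{q,u}} V2={{q},{r},{s},{p,q},{p,r},{q,u},{r,s},{s,t},{s,u},{s,t,u}} V3={{s},{t},{p,t},{r,s},{s,t},{s,u},{t,u},{s,t,u}} V4={{p},{p,q},{p,r},{p,t},{p,u},{p,v}} V5={{q},{u},{p,q},{p,u},{q,u},{s,u},{t,u},{s,t,u}} V6={{s},{r,s},{s,t},{s,u},{s,t,u}}
  V12={{q},{p,q},{q,u}} V14={{p,q},{p,v}} V15={{q},{p,q},{q,u}} V23={{s},{r,s},{s,t},{s,u},{s,t,u}} V24={{p,q},{p,r}} V25={{q},{p,q},{q,u},{s,u},{s,t,u}} V26={{s},{r,s},{s,t},{s,u},{s,t,u}} V34={{p,t}} V35={{s,u},{t,u},{s,t,u}} V36={{s},{r,s},{s,t},{s,u},{s,t,u}} V45={{p,q},{p,u}} V56={{s,u},{s,t,u}}
  V124={{p,q}} V125={{q},{p,q},{q,u}} V145={{p,q}} V235={{s,u},{s,t,u}} V236={{s},{r,s},{s,t},{s,u},{s,t,u}} V245={{p,q}} V256={{s,u},{s,t,u}} V356={{s,u},{s,t,u}}
  V1245={{p,q}} V2356={{s,u},{s,t,u}}
C dims 6,12,8,2; δ0: rk 5, SNF 1^5; δ1: rk 6, SNF 1^6; δ2: rk 2, SNF 1^2
degree 0: 6−5−0 = 1 → Ȟ^0 ≅ Z
degree 1: 12−6−5 = 1 → Ȟ^1 ≅ Z
degree 2: 8−2−6 = 0 → Ȟ^2 ≅ 0

Ȟ^0 ≅ Z,  Ȟ^1 ≅ Z,  Ȟ^2 ≅ 0


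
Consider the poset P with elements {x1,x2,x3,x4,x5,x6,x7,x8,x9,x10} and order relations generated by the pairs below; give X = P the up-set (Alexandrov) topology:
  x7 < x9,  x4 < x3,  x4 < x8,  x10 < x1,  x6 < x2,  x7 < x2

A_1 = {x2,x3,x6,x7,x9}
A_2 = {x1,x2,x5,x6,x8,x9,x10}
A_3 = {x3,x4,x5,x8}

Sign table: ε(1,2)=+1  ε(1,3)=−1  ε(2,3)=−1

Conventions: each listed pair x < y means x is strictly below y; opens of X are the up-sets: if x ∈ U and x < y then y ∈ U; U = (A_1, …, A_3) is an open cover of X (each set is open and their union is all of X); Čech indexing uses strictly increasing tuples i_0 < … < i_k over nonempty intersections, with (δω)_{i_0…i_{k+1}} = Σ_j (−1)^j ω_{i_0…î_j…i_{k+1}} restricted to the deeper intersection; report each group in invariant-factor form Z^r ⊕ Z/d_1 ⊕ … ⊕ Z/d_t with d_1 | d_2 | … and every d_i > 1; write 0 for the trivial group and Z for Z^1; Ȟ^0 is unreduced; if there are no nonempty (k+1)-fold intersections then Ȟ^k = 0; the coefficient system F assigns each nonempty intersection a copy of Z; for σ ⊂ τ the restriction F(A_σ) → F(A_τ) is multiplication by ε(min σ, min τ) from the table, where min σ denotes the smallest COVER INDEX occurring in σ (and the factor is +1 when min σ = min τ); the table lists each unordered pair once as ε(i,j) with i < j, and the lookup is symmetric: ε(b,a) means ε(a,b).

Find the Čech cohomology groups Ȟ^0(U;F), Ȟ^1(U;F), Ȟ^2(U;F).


nerve simplices:
  A12={x2,x6,x9} A13={x3} A23={x5,x8}
C dims 3,3; δ0: rk 2, SNF 1^2
degree 0: 3−2−0 = 1 → Ȟ^0 ≅ Z
degree 1: 3−0−2 = 1 → Ȟ^1 ≅ Z
degree 2: 0−0−0 = 0 → Ȟ^2 ≅ 0

Ȟ^0 = Z; Ȟ^1 = Z; Ȟ^2 = 0


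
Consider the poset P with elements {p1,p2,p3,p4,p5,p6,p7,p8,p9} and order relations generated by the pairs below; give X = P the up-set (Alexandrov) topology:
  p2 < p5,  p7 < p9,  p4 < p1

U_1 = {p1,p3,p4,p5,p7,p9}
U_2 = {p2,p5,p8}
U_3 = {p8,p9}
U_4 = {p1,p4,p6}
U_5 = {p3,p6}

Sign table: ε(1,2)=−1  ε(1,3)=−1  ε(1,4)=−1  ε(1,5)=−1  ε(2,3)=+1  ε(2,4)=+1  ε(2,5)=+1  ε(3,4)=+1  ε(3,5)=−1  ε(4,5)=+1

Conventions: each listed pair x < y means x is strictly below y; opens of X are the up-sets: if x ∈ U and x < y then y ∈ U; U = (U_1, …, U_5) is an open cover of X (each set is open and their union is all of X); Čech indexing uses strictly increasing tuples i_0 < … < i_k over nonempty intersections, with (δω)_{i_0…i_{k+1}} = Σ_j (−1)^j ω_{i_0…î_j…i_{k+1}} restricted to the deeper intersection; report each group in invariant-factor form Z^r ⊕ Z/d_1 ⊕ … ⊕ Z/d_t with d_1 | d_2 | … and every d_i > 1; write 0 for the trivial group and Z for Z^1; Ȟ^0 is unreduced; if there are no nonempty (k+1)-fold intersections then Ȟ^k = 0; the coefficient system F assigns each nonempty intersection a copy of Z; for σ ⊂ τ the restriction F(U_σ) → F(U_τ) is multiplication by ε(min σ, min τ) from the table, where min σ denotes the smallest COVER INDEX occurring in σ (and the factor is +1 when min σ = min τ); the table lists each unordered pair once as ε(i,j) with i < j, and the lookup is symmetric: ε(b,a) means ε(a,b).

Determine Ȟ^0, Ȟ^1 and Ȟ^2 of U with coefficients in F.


Ȟ^0 ≅ Z, Ȟ^1 ≅ Z^2 and Ȟ^2 ≅ 0

nonempty intersections:
  U12={p5} U13={p9} U14={p1,p4} U15={p3} U23={p8} U45={p6}
C dims 5,6; δ0: rk 4, SNF 1^4
Ȟ^0: (5−4)−0=1 ⇒ Z
Ȟ^1: (6−0)−4=2 ⇒ Z^2
Ȟ^2: (0−0)−0=0 ⇒ 0


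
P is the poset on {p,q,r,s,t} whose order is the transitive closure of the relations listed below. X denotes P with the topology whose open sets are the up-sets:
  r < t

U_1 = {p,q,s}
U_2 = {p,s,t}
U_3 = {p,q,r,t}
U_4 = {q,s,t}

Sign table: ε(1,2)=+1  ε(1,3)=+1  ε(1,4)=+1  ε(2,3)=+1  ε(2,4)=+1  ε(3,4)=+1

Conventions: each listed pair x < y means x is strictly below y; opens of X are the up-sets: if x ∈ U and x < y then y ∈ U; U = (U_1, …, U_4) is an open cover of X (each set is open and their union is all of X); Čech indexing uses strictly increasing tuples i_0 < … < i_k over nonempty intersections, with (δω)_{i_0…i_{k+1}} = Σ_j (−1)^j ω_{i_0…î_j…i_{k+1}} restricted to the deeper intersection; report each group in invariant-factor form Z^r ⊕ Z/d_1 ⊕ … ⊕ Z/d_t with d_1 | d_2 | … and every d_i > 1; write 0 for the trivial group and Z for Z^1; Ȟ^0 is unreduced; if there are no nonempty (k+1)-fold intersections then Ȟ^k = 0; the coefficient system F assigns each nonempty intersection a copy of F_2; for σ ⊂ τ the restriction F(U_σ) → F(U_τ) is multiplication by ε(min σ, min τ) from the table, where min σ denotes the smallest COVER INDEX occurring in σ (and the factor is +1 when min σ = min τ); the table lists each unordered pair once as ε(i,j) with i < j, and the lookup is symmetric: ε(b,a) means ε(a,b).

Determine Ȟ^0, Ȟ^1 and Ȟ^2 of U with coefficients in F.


cover nerve:
  U12={p,s} U13={p,q} U14={q,s} U23={p,t} U24={s,t} U34={q,t}
  U123={p} U124={s} U134={q} U234={t}
C dims 4,6,4; δ0: rk_F2 3; δ1: rk_F2 3
Ȟ^0: (4−3)−0=1 ⇒ Z/2
Ȟ^1: (6−3)−3=0 ⇒ 0
Ȟ^2: (4−0)−3=1 ⇒ Z/2

Ȟ^0(U;F) ≅ Z/2,  Ȟ^1(U;F) ≅ 0,  Ȟ^2(U;F) ≅ Z/2


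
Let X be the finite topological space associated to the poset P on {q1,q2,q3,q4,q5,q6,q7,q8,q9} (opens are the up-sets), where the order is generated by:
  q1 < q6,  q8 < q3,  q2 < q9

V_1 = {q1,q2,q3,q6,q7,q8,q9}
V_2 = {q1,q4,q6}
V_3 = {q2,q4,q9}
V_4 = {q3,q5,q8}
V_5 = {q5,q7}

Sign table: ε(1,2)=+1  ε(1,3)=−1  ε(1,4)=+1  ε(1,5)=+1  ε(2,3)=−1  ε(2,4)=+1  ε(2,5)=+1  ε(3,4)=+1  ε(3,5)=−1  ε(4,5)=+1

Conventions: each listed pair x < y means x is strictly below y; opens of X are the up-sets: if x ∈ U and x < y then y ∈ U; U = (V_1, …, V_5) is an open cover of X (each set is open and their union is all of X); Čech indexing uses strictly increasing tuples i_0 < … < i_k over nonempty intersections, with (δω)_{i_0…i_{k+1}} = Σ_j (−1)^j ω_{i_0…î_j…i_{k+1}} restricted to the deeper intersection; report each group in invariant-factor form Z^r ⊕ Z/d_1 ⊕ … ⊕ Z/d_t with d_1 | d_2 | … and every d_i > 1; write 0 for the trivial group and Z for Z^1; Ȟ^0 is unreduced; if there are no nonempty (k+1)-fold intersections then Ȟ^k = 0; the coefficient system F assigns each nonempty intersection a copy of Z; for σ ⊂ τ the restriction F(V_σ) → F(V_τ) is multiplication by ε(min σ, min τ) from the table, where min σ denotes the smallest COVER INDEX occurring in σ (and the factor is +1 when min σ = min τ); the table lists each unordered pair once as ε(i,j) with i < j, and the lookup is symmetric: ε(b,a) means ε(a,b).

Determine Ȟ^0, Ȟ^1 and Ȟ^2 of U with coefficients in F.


Ȟ^0 ≅ Z; Ȟ^1 ≅ Z^2; Ȟ^2 ≅ 0

nonempty overlaps:
  V12={q1,q6} V13={q2,q9} V14={q3,q8} V15={q7} V23={q4} V45={q5}
C dims 5,6; δ0: rk 4, SNF 1^4
degree 0: 5−4−0 = 1 → Ȟ^0 ≅ Z
degree 1: 6−0−4 = 2 → Ȟ^1 ≅ Z^2
degree 2: 0−0−0 = 0 → Ȟ^2 ≅ 0


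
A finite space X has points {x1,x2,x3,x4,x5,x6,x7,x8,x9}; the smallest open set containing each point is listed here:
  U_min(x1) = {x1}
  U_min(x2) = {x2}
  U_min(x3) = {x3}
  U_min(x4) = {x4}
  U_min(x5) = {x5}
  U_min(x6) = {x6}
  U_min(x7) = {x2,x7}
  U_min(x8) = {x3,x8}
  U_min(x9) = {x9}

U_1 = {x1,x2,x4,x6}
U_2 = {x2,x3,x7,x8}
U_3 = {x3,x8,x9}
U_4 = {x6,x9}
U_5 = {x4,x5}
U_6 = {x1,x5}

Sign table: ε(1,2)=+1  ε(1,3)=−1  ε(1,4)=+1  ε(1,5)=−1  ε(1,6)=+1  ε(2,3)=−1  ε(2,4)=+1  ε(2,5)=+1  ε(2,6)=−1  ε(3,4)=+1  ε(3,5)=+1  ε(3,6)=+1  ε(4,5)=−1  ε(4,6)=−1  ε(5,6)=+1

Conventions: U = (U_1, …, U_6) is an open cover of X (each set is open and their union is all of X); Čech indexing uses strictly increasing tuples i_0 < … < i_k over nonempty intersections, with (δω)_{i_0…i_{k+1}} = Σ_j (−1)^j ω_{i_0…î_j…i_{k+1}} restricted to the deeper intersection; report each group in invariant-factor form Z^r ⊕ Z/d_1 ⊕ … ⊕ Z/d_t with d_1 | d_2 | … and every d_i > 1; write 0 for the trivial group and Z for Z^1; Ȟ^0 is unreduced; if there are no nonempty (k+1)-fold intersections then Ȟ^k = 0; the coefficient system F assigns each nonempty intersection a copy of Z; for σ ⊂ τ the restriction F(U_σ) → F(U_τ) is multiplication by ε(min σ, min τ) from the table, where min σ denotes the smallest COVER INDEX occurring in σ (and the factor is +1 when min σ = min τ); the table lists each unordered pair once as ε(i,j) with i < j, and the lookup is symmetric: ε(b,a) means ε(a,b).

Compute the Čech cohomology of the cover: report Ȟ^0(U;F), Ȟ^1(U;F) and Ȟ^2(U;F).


Ȟ^0 ≅ 0; Ȟ^1 ≅ Z ⊕ Z/2; Ȟ^2 ≅ 0

intersection data:
  U12={x2} U14={x6} U15={x4} U16={x1} U23={x3,x8} U34={x9} U56={x5}
C dims 6,7; δ0: rk 6, SNF 1^5·2
Ȟ^0 = (6 − 6) − 0 = 0, so Ȟ^0 ≅ 0
Ȟ^1 = (7 − 0) − 6 = 1 plus torsion [2], so Ȟ^1 ≅ Z ⊕ Z/2
Ȟ^2 = (0 − 0) − 0 = 0, so Ȟ^2 ≅ 0
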